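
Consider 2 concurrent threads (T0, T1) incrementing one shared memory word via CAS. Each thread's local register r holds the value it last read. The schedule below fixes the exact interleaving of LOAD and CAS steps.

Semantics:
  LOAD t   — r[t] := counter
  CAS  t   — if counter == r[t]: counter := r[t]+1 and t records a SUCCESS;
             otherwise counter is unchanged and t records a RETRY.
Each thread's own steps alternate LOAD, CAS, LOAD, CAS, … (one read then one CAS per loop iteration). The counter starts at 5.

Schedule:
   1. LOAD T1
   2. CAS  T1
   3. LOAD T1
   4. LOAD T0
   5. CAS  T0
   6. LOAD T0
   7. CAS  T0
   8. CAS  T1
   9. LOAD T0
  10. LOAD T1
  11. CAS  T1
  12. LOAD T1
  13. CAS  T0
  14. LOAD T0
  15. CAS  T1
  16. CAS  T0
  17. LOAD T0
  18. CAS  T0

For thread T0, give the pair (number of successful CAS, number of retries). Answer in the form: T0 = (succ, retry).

1. LOAD T1 → mem=5 r[T1]=5 [LOAD]
2. CAS T1 → mem=6 r[T1]=5 [OK]
3. LOAD T1 → mem=6 r[T1]=6 [LOAD]
4. LOAD T0 → mem=6 r[T0]=6 [LOAD]
5. CAS T0 → mem=7 r[T0]=6 [OK]
6. LOAD T0 → mem=7 r[T0]=7 [LOAD]
7. CAS T0 → mem=8 r[T0]=7 [OK]
8. CAS T1 → mem=8 r[T1]=6 [RETRY]
9. LOAD T0 → mem=8 r[T0]=8 [LOAD]
10. LOAD T1 → mem=8 r[T1]=8 [LOAD]
11. CAS T1 → mem=9 r[T1]=8 [OK]
12. LOAD T1 → mem=9 r[T1]=9 [LOAD]
13. CAS T0 → mem=9 r[T0]=8 [RETRY]
14. LOAD T0 → mem=9 r[T0]=9 [LOAD]
15. CAS T1 → mem=10 r[T1]=9 [OK]
16. CAS T0 → mem=10 r[T0]=9 [RETRY]
17. LOAD T0 → mem=10 r[T0]=10 [LOAD]
18. CAS T0 → mem=11 r[T0]=10 [OK]

T0 = (3, 2)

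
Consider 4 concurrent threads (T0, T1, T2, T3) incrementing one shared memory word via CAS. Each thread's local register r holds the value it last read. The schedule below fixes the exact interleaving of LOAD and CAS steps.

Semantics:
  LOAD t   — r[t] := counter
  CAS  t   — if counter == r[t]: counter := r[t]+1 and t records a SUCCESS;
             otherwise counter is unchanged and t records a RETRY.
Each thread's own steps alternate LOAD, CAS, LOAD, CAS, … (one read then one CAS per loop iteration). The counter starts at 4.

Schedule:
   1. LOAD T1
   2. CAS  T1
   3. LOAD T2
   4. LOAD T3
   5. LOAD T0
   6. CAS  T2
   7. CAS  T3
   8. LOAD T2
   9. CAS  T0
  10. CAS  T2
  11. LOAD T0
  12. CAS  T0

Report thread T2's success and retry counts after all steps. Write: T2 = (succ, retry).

T2 = (2, 0)

step 1: T1 LOAD ⇒ load; ctr=4 reg=4
step 2: T1 CAS ⇒ ok; ctr=5 reg=4
step 3: T2 LOAD ⇒ load; ctr=5 reg=5
step 4: T3 LOAD ⇒ load; ctr=5 reg=5
step 5: T0 LOAD ⇒ load; ctr=5 reg=5
step 6: T2 CAS ⇒ ok; ctr=6 reg=5
step 7: T3 CAS ⇒ retry; ctr=6 reg=5
step 8: T2 LOAD ⇒ load; ctr=6 reg=6
step 9: T0 CAS ⇒ retry; ctr=6 reg=5
step 10: T2 CAS ⇒ ok; ctr=7 reg=6
step 11: T0 LOAD ⇒ load; ctr=7 reg=7
step 12: T0 CAS ⇒ ok; ctr=8 reg=7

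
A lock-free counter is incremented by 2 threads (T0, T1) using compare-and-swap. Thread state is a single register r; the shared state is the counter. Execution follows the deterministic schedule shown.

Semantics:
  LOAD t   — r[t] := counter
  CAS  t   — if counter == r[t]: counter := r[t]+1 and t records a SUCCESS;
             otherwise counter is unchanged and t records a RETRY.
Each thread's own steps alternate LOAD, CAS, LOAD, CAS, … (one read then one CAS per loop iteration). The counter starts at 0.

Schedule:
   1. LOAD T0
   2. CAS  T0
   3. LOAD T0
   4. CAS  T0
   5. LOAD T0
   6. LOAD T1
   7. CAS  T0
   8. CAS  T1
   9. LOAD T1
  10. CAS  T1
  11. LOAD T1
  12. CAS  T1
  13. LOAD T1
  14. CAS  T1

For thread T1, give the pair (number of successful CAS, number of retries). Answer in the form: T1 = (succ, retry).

[1] T0.load  rd  (counter 0, T0.r 0)
[2] T0.cas  hit  (counter 1, T0.r 0)
[3] T0.load  rd  (counter 1, T0.r 1)
[4] T0.cas  hit  (counter 2, T0.r 1)
[5] T0.load  rd  (counter 2, T0.r 2)
[6] T1.load  rd  (counter 2, T1.r 2)
[7] T0.cas  hit  (counter 3, T0.r 2)
[8] T1.cas  miss  (counter 3, T1.r 2)
[9] T1.load  rd  (counter 3, T1.r 3)
[10] T1.cas  hit  (counter 4, T1.r 3)
[11] T1.load  rd  (counter 4, T1.r 4)
[12] T1.cas  hit  (counter 5, T1.r 4)
[13] T1.load  rd  (counter 5, T1.r 5)
[14] T1.cas  hit  (counter 6, T1.r 5)

T1 = (3, 1)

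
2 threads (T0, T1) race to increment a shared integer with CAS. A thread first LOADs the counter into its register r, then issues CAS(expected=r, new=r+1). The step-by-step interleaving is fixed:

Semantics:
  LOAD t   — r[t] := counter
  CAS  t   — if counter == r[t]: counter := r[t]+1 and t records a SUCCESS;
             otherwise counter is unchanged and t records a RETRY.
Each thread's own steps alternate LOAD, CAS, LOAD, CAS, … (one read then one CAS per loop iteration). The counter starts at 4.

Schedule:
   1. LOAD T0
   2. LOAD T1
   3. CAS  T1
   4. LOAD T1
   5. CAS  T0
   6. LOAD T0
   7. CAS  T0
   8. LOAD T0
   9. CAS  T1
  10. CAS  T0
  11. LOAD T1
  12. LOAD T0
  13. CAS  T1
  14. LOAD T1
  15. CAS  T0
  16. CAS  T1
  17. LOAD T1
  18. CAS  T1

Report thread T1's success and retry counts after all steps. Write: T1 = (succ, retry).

step 1: T0 LOAD ⇒ load; ctr=4 reg=4
step 2: T1 LOAD ⇒ load; ctr=4 reg=4
step 3: T1 CAS ⇒ ok; ctr=5 reg=4
step 4: T1 LOAD ⇒ load; ctr=5 reg=5
step 5: T0 CAS ⇒ retry; ctr=5 reg=4
step 6: T0 LOAD ⇒ load; ctr=5 reg=5
step 7: T0 CAS ⇒ ok; ctr=6 reg=5
step 8: T0 LOAD ⇒ load; ctr=6 reg=6
step 9: T1 CAS ⇒ retry; ctr=6 reg=5
step 10: T0 CAS ⇒ ok; ctr=7 reg=6
step 11: T1 LOAD ⇒ load; ctr=7 reg=7
step 12: T0 LOAD ⇒ load; ctr=7 reg=7
step 13: T1 CAS ⇒ ok; ctr=8 reg=7
step 14: T1 LOAD ⇒ load; ctr=8 reg=8
step 15: T0 CAS ⇒ retry; ctr=8 reg=7
step 16: T1 CAS ⇒ ok; ctr=9 reg=8
step 17: T1 LOAD ⇒ load; ctr=9 reg=9
step 18: T1 CAS ⇒ ok; ctr=10 reg=9

T1 = (4, 1)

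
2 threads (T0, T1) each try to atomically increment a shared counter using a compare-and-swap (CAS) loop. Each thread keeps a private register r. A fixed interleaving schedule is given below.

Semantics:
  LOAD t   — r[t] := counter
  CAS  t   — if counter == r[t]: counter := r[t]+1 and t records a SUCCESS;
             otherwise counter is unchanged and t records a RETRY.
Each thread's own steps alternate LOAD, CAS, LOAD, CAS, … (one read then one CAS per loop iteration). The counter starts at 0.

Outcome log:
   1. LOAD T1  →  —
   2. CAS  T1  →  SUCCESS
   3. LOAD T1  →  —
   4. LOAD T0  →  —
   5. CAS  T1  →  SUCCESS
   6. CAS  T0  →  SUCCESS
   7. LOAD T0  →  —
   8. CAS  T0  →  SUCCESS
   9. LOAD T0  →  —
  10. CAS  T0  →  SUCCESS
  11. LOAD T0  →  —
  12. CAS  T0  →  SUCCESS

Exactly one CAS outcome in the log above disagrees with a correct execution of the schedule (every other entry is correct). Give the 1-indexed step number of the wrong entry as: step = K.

step = 6

Re-executing:
[1] T1.load  rd  (counter 0, T1.r 0)
[2] T1.cas  hit  (counter 1, T1.r 0)
[3] T1.load  rd  (counter 1, T1.r 1)
[4] T0.load  rd  (counter 1, T0.r 1)
[5] T1.cas  hit  (counter 2, T1.r 1)
[6] T0.cas  miss  (counter 2, T0.r 1)
[7] T0.load  rd  (counter 2, T0.r 2)
[8] T0.cas  hit  (counter 3, T0.r 2)
[9] T0.load  rd  (counter 3, T0.r 3)
[10] T0.cas  hit  (counter 4, T0.r 3)
[11] T0.load  rd  (counter 4, T0.r 4)
[12] T0.cas  hit  (counter 5, T0.r 4)
Mismatch at 6.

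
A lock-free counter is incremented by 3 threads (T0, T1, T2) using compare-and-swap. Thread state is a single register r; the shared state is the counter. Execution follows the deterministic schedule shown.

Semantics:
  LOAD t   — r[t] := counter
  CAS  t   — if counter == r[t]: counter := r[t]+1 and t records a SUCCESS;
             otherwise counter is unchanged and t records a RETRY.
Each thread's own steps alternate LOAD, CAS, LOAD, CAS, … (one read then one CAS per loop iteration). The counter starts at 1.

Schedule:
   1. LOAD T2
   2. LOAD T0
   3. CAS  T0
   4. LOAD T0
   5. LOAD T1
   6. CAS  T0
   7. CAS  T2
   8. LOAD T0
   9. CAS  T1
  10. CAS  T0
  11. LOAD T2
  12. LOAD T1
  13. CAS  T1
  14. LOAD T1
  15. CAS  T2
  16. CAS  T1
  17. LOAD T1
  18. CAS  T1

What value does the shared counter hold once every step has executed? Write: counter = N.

counter = 7

1. LOAD T2 → mem=1 r[T2]=1 [LOAD]
2. LOAD T0 → mem=1 r[T0]=1 [LOAD]
3. CAS T0 → mem=2 r[T0]=1 [OK]
4. LOAD T0 → mem=2 r[T0]=2 [LOAD]
5. LOAD T1 → mem=2 r[T1]=2 [LOAD]
6. CAS T0 → mem=3 r[T0]=2 [OK]
7. CAS T2 → mem=3 r[T2]=1 [RETRY]
8. LOAD T0 → mem=3 r[T0]=3 [LOAD]
9. CAS T1 → mem=3 r[T1]=2 [RETRY]
10. CAS T0 → mem=4 r[T0]=3 [OK]
11. LOAD T2 → mem=4 r[T2]=4 [LOAD]
12. LOAD T1 → mem=4 r[T1]=4 [LOAD]
13. CAS T1 → mem=5 r[T1]=4 [OK]
14. LOAD T1 → mem=5 r[T1]=5 [LOAD]
15. CAS T2 → mem=5 r[T2]=4 [RETRY]
16. CAS T1 → mem=6 r[T1]=5 [OK]
17. LOAD T1 → mem=6 r[T1]=6 [LOAD]
18. CAS T1 → mem=7 r[T1]=6 [OK]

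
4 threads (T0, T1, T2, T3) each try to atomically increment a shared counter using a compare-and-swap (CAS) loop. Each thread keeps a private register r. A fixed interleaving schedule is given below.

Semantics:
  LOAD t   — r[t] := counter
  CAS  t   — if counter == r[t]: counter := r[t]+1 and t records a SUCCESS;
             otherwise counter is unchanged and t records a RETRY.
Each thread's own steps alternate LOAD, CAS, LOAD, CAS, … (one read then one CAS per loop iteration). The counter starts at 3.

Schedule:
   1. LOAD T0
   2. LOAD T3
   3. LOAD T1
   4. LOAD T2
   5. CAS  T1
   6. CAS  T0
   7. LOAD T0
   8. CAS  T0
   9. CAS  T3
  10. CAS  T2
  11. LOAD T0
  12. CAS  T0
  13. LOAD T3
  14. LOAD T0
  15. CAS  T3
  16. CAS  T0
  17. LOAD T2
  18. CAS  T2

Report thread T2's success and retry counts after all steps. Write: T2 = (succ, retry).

step 1: T0 LOAD ⇒ load; ctr=3 reg=3
step 2: T3 LOAD ⇒ load; ctr=3 reg=3
step 3: T1 LOAD ⇒ load; ctr=3 reg=3
step 4: T2 LOAD ⇒ load; ctr=3 reg=3
step 5: T1 CAS ⇒ ok; ctr=4 reg=3
step 6: T0 CAS ⇒ retry; ctr=4 reg=3
step 7: T0 LOAD ⇒ load; ctr=4 reg=4
step 8: T0 CAS ⇒ ok; ctr=5 reg=4
step 9: T3 CAS ⇒ retry; ctr=5 reg=3
step 10: T2 CAS ⇒ retry; ctr=5 reg=3
step 11: T0 LOAD ⇒ load; ctr=5 reg=5
step 12: T0 CAS ⇒ ok; ctr=6 reg=5
step 13: T3 LOAD ⇒ load; ctr=6 reg=6
step 14: T0 LOAD ⇒ load; ctr=6 reg=6
step 15: T3 CAS ⇒ ok; ctr=7 reg=6
step 16: T0 CAS ⇒ retry; ctr=7 reg=6
step 17: T2 LOAD ⇒ load; ctr=7 reg=7
step 18: T2 CAS ⇒ ok; ctr=8 reg=7

T2 = (1, 1)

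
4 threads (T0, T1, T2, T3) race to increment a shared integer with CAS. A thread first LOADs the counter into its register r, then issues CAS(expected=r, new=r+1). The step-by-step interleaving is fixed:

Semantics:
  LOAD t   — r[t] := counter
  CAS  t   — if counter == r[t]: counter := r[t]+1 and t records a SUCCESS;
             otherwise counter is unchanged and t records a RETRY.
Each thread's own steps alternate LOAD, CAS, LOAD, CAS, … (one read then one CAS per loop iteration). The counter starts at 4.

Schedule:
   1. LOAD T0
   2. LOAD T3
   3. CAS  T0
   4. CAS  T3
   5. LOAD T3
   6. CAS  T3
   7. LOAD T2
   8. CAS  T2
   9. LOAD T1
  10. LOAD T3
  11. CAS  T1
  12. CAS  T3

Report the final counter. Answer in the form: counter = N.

1. LOAD T0 → mem=4 r[T0]=4 [LOAD]
2. LOAD T3 → mem=4 r[T3]=4 [LOAD]
3. CAS T0 → mem=5 r[T0]=4 [OK]
4. CAS T3 → mem=5 r[T3]=4 [RETRY]
5. LOAD T3 → mem=5 r[T3]=5 [LOAD]
6. CAS T3 → mem=6 r[T3]=5 [OK]
7. LOAD T2 → mem=6 r[T2]=6 [LOAD]
8. CAS T2 → mem=7 r[T2]=6 [OK]
9. LOAD T1 → mem=7 r[T1]=7 [LOAD]
10. LOAD T3 → mem=7 r[T3]=7 [LOAD]
11. CAS T1 → mem=8 r[T1]=7 [OK]
12. CAS T3 → mem=8 r[T3]=7 [RETRY]

counter = 8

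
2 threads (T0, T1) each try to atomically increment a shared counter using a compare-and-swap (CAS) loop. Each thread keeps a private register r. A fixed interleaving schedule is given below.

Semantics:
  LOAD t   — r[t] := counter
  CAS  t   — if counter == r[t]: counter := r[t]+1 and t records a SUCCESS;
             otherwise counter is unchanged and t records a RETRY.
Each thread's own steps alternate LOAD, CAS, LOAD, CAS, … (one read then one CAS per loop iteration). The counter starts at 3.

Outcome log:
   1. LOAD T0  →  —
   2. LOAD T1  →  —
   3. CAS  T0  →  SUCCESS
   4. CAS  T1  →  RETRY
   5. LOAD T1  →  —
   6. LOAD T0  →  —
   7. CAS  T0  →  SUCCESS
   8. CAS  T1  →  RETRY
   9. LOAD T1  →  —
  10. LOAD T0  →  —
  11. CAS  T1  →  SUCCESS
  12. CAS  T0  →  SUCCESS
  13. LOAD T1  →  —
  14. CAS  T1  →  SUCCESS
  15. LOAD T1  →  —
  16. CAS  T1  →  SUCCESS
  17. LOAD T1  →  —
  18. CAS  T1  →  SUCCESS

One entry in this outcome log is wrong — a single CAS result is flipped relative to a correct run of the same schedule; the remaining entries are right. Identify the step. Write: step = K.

step = 12

Reference trace:
[1] T0.load  rd  (counter 3, T0.r 3)
[2] T1.load  rd  (counter 3, T1.r 3)
[3] T0.cas  hit  (counter 4, T0.r 3)
[4] T1.cas  miss  (counter 4, T1.r 3)
[5] T1.load  rd  (counter 4, T1.r 4)
[6] T0.load  rd  (counter 4, T0.r 4)
[7] T0.cas  hit  (counter 5, T0.r 4)
[8] T1.cas  miss  (counter 5, T1.r 4)
[9] T1.load  rd  (counter 5, T1.r 5)
[10] T0.load  rd  (counter 5, T0.r 5)
[11] T1.cas  hit  (counter 6, T1.r 5)
[12] T0.cas  miss  (counter 6, T0.r 5)
[13] T1.load  rd  (counter 6, T1.r 6)
[14] T1.cas  hit  (counter 7, T1.r 6)
[15] T1.load  rd  (counter 7, T1.r 7)
[16] T1.cas  hit  (counter 8, T1.r 7)
[17] T1.load  rd  (counter 8, T1.r 8)
[18] T1.cas  hit  (counter 9, T1.r 8)
Mismatch at 12.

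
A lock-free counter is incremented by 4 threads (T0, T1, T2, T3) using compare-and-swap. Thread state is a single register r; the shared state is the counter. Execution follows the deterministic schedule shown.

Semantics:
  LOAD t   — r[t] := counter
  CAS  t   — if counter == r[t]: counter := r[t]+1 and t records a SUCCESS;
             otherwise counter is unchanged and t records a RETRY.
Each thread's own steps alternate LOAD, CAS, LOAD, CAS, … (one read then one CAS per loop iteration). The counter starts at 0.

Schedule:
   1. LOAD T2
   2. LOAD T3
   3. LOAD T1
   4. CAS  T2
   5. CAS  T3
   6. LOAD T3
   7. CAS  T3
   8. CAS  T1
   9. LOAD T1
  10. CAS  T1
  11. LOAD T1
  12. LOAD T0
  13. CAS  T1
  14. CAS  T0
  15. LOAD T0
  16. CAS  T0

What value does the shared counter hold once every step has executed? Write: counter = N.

#1 T2 reads 0
#2 T3 reads 0
#3 T1 reads 0
#4 T2 CAS(0→1) writes; counter now 1
#5 T3 CAS(0→1) fails; counter now 1
#6 T3 reads 1
#7 T3 CAS(1→2) writes; counter now 2
#8 T1 CAS(0→1) fails; counter now 2
#9 T1 reads 2
#10 T1 CAS(2→3) writes; counter now 3
#11 T1 reads 3
#12 T0 reads 3
#13 T1 CAS(3→4) writes; counter now 4
#14 T0 CAS(3→4) fails; counter now 4
#15 T0 reads 4
#16 T0 CAS(4→5) writes; counter now 5

counter = 5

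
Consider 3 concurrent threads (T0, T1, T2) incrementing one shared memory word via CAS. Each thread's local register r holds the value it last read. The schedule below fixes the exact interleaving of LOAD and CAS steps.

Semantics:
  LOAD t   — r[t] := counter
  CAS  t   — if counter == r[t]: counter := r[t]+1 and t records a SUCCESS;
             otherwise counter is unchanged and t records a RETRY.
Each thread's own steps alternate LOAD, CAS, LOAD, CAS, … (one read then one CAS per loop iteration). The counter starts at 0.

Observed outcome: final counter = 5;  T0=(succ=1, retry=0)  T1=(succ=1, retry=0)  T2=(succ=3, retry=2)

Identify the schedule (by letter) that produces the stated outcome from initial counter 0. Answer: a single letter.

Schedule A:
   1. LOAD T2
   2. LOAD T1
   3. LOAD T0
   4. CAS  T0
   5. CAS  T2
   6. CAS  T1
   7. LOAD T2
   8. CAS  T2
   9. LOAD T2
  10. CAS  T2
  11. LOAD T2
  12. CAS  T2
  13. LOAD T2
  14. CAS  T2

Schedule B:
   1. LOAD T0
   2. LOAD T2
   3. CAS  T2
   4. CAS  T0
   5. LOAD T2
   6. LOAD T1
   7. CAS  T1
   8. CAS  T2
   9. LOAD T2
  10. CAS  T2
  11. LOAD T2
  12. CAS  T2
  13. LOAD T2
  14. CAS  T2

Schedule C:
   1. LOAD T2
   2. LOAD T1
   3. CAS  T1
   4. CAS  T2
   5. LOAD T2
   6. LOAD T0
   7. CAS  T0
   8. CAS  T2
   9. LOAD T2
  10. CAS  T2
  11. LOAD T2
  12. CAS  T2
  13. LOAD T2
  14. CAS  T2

C

Tracing schedule C:
1. LOAD T2 → mem=0 r[T2]=0 [LOAD]
2. LOAD T1 → mem=0 r[T1]=0 [LOAD]
3. CAS T1 → mem=1 r[T1]=0 [OK]
4. CAS T2 → mem=1 r[T2]=0 [RETRY]
5. LOAD T2 → mem=1 r[T2]=1 [LOAD]
6. LOAD T0 → mem=1 r[T0]=1 [LOAD]
7. CAS T0 → mem=2 r[T0]=1 [OK]
8. CAS T2 → mem=2 r[T2]=1 [RETRY]
9. LOAD T2 → mem=2 r[T2]=2 [LOAD]
10. CAS T2 → mem=3 r[T2]=2 [OK]
11. LOAD T2 → mem=3 r[T2]=3 [LOAD]
12. CAS T2 → mem=4 r[T2]=3 [OK]
13. LOAD T2 → mem=4 r[T2]=4 [LOAD]
14. CAS T2 → mem=5 r[T2]=4 [OK]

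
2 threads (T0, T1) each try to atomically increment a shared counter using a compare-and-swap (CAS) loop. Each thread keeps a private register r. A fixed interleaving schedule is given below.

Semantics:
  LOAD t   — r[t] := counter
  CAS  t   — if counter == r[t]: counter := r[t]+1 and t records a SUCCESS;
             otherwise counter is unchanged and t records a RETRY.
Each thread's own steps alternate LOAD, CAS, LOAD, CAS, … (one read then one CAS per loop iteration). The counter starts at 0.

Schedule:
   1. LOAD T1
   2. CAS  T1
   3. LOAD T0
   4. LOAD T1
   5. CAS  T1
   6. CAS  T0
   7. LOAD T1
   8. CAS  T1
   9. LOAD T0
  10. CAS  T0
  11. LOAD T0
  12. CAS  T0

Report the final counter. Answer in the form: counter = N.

counter = 5

step 1: T1 LOAD ⇒ load; ctr=0 reg=0
step 2: T1 CAS ⇒ ok; ctr=1 reg=0
step 3: T0 LOAD ⇒ load; ctr=1 reg=1
step 4: T1 LOAD ⇒ load; ctr=1 reg=1
step 5: T1 CAS ⇒ ok; ctr=2 reg=1
step 6: T0 CAS ⇒ retry; ctr=2 reg=1
step 7: T1 LOAD ⇒ load; ctr=2 reg=2
step 8: T1 CAS ⇒ ok; ctr=3 reg=2
step 9: T0 LOAD ⇒ load; ctr=3 reg=3
step 10: T0 CAS ⇒ ok; ctr=4 reg=3
step 11: T0 LOAD ⇒ load; ctr=4 reg=4
step 12: T0 CAS ⇒ ok; ctr=5 reg=4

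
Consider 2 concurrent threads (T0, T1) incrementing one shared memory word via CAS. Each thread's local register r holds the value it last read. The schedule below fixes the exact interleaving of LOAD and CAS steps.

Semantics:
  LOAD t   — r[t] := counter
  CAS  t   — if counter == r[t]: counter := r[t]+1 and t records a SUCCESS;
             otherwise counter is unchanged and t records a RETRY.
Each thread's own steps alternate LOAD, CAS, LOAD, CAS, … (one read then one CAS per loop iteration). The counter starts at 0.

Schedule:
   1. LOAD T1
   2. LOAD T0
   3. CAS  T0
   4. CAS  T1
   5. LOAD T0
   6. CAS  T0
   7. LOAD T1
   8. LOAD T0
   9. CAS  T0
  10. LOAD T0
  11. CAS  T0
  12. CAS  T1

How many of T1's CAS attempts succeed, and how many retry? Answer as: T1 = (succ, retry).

T1 = (0, 2)

step 1: T1 LOAD ⇒ load; ctr=0 reg=0
step 2: T0 LOAD ⇒ load; ctr=0 reg=0
step 3: T0 CAS ⇒ ok; ctr=1 reg=0
step 4: T1 CAS ⇒ retry; ctr=1 reg=0
step 5: T0 LOAD ⇒ load; ctr=1 reg=1
step 6: T0 CAS ⇒ ok; ctr=2 reg=1
step 7: T1 LOAD ⇒ load; ctr=2 reg=2
step 8: T0 LOAD ⇒ load; ctr=2 reg=2
step 9: T0 CAS ⇒ ok; ctr=3 reg=2
step 10: T0 LOAD ⇒ load; ctr=3 reg=3
step 11: T0 CAS ⇒ ok; ctr=4 reg=3
step 12: T1 CAS ⇒ retry; ctr=4 reg=2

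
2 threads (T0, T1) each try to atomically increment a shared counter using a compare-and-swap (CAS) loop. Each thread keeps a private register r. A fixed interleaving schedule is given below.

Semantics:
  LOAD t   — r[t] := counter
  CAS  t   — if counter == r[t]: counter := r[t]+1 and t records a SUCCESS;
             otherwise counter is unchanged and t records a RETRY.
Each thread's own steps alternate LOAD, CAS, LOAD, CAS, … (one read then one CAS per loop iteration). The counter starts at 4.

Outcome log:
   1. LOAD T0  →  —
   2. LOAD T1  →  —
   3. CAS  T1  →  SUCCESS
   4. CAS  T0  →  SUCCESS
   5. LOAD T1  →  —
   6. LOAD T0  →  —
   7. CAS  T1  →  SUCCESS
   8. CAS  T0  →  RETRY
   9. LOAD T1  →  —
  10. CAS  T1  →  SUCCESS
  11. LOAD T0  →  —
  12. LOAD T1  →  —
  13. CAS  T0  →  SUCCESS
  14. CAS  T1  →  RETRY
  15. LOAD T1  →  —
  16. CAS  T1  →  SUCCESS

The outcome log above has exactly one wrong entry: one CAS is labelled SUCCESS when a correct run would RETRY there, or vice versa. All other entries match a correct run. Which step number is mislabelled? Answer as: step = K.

Correct run:
T0 LOAD — after: cnt=4, r=4 — load
T1 LOAD — after: cnt=4, r=4 — load
T1 CAS — after: cnt=5, r=4 — ok
T0 CAS — after: cnt=5, r=4 — retry
T1 LOAD — after: cnt=5, r=5 — load
T0 LOAD — after: cnt=5, r=5 — load
T1 CAS — after: cnt=6, r=5 — ok
T0 CAS — after: cnt=6, r=5 — retry
T1 LOAD — after: cnt=6, r=6 — load
T1 CAS — after: cnt=7, r=6 — ok
T0 LOAD — after: cnt=7, r=7 — load
T1 LOAD — after: cnt=7, r=7 — load
T0 CAS — after: cnt=8, r=7 — ok
T1 CAS — after: cnt=8, r=7 — retry
T1 LOAD — after: cnt=8, r=8 — load
T1 CAS — after: cnt=9, r=8 — ok
Mismatch at 4.

step = 4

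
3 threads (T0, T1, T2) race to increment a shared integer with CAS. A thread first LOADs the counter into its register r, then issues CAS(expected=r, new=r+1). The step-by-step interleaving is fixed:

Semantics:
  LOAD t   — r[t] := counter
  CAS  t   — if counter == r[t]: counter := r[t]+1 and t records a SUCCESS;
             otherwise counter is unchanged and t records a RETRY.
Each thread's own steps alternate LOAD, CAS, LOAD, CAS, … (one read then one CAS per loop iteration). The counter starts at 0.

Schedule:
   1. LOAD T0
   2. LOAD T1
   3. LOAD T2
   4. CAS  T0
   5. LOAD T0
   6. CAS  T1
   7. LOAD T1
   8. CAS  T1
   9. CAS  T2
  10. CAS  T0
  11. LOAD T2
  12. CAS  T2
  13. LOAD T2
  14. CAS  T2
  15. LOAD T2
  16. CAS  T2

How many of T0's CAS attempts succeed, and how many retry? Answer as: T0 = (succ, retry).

1. LOAD T0 → mem=0 r[T0]=0 [LOAD]
2. LOAD T1 → mem=0 r[T1]=0 [LOAD]
3. LOAD T2 → mem=0 r[T2]=0 [LOAD]
4. CAS T0 → mem=1 r[T0]=0 [OK]
5. LOAD T0 → mem=1 r[T0]=1 [LOAD]
6. CAS T1 → mem=1 r[T1]=0 [RETRY]
7. LOAD T1 → mem=1 r[T1]=1 [LOAD]
8. CAS T1 → mem=2 r[T1]=1 [OK]
9. CAS T2 → mem=2 r[T2]=0 [RETRY]
10. CAS T0 → mem=2 r[T0]=1 [RETRY]
11. LOAD T2 → mem=2 r[T2]=2 [LOAD]
12. CAS T2 → mem=3 r[T2]=2 [OK]
13. LOAD T2 → mem=3 r[T2]=3 [LOAD]
14. CAS T2 → mem=4 r[T2]=3 [OK]
15. LOAD T2 → mem=4 r[T2]=4 [LOAD]
16. CAS T2 → mem=5 r[T2]=4 [OK]

T0 = (1, 1)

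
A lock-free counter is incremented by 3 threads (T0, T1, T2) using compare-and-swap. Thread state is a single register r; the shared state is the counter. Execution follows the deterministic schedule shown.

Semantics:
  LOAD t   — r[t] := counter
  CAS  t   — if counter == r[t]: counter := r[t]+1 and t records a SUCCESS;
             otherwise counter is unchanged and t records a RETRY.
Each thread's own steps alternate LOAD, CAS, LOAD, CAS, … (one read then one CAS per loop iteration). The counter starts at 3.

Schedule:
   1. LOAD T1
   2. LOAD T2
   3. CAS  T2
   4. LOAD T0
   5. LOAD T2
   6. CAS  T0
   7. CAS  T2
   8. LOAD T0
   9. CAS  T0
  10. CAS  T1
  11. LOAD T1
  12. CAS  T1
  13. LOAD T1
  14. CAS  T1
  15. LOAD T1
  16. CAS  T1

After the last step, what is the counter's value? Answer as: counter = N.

counter = 9

[1] T1.load  rd  (counter 3, T1.r 3)
[2] T2.load  rd  (counter 3, T2.r 3)
[3] T2.cas  hit  (counter 4, T2.r 3)
[4] T0.load  rd  (counter 4, T0.r 4)
[5] T2.load  rd  (counter 4, T2.r 4)
[6] T0.cas  hit  (counter 5, T0.r 4)
[7] T2.cas  miss  (counter 5, T2.r 4)
[8] T0.load  rd  (counter 5, T0.r 5)
[9] T0.cas  hit  (counter 6, T0.r 5)
[10] T1.cas  miss  (counter 6, T1.r 3)
[11] T1.load  rd  (counter 6, T1.r 6)
[12] T1.cas  hit  (counter 7, T1.r 6)
[13] T1.load  rd  (counter 7, T1.r 7)
[14] T1.cas  hit  (counter 8, T1.r 7)
[15] T1.load  rd  (counter 8, T1.r 8)
[16] T1.cas  hit  (counter 9, T1.r 8)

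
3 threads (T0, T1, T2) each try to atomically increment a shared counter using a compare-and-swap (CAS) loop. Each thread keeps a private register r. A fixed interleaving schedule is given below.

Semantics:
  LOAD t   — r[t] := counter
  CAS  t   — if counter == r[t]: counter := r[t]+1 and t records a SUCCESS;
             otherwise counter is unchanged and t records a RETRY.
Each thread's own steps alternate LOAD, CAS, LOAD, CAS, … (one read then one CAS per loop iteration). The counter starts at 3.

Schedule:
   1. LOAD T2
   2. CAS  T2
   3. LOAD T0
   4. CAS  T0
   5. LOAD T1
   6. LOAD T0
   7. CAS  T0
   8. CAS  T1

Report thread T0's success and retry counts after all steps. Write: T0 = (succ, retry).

[1] T2.load  rd  (counter 3, T2.r 3)
[2] T2.cas  hit  (counter 4, T2.r 3)
[3] T0.load  rd  (counter 4, T0.r 4)
[4] T0.cas  hit  (counter 5, T0.r 4)
[5] T1.load  rd  (counter 5, T1.r 5)
[6] T0.load  rd  (counter 5, T0.r 5)
[7] T0.cas  hit  (counter 6, T0.r 5)
[8] T1.cas  miss  (counter 6, T1.r 5)

T0 = (2, 0)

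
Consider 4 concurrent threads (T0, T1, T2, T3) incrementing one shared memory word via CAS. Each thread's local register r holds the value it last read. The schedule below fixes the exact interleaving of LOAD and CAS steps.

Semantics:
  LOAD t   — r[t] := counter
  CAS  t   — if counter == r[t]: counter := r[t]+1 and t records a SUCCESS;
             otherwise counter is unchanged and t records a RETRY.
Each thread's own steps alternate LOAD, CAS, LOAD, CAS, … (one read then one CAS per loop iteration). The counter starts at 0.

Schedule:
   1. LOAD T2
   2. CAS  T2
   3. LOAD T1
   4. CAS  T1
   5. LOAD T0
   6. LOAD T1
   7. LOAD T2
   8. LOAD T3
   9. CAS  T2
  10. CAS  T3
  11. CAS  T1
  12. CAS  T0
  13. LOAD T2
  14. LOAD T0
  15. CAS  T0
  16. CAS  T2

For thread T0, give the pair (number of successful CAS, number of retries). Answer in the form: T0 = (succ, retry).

T0 = (1, 1)

#1 T2 reads 0
#2 T2 CAS(0→1) writes; counter now 1
#3 T1 reads 1
#4 T1 CAS(1→2) writes; counter now 2
#5 T0 reads 2
#6 T1 reads 2
#7 T2 reads 2
#8 T3 reads 2
#9 T2 CAS(2→3) writes; counter now 3
#10 T3 CAS(2→3) fails; counter now 3
#11 T1 CAS(2→3) fails; counter now 3
#12 T0 CAS(2→3) fails; counter now 3
#13 T2 reads 3
#14 T0 reads 3
#15 T0 CAS(3→4) writes; counter now 4
#16 T2 CAS(3→4) fails; counter now 4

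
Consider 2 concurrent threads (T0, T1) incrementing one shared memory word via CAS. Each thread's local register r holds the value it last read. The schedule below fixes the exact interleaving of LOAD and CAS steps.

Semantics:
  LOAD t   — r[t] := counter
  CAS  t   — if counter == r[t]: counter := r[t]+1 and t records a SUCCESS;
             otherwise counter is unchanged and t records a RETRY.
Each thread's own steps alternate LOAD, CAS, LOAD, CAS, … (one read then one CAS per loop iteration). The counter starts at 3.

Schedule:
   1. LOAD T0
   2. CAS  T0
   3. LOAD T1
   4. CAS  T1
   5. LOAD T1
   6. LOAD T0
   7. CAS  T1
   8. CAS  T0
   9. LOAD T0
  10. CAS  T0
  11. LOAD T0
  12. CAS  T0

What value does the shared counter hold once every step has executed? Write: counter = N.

1. LOAD T0 → mem=3 r[T0]=3 [LOAD]
2. CAS T0 → mem=4 r[T0]=3 [OK]
3. LOAD T1 → mem=4 r[T1]=4 [LOAD]
4. CAS T1 → mem=5 r[T1]=4 [OK]
5. LOAD T1 → mem=5 r[T1]=5 [LOAD]
6. LOAD T0 → mem=5 r[T0]=5 [LOAD]
7. CAS T1 → mem=6 r[T1]=5 [OK]
8. CAS T0 → mem=6 r[T0]=5 [RETRY]
9. LOAD T0 → mem=6 r[T0]=6 [LOAD]
10. CAS T0 → mem=7 r[T0]=6 [OK]
11. LOAD T0 → mem=7 r[T0]=7 [LOAD]
12. CAS T0 → mem=8 r[T0]=7 [OK]

counter = 8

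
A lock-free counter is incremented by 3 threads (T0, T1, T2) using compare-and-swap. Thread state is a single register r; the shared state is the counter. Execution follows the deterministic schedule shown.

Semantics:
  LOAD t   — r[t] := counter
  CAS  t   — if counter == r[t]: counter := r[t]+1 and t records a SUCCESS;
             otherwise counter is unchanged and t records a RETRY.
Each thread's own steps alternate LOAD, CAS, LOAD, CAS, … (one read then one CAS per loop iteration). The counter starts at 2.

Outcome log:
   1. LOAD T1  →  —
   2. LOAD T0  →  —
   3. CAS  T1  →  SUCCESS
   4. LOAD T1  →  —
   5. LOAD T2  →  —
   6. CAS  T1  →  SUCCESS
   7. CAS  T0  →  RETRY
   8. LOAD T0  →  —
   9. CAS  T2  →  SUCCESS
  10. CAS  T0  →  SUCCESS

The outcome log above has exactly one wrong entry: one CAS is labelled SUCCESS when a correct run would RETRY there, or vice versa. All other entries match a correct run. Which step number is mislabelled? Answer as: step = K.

step = 9

Reference trace:
T1 LOAD — after: cnt=2, r=2 — load
T0 LOAD — after: cnt=2, r=2 — load
T1 CAS — after: cnt=3, r=2 — ok
T1 LOAD — after: cnt=3, r=3 — load
T2 LOAD — after: cnt=3, r=3 — load
T1 CAS — after: cnt=4, r=3 — ok
T0 CAS — after: cnt=4, r=2 — retry
T0 LOAD — after: cnt=4, r=4 — load
T2 CAS — after: cnt=4, r=3 — retry
T0 CAS — after: cnt=5, r=4 — ok
Log disagrees first at step 9.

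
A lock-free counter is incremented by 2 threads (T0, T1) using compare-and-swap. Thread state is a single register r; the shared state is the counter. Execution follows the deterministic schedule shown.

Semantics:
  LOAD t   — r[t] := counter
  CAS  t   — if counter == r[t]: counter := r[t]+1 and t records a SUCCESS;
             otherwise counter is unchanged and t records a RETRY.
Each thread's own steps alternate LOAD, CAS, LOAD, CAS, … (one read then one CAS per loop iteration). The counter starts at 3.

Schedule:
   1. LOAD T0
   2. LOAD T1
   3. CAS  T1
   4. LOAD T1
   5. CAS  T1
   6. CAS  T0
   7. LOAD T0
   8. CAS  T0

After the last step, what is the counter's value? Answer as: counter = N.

counter = 6

T0 LOAD — after: cnt=3, r=3 — load
T1 LOAD — after: cnt=3, r=3 — load
T1 CAS — after: cnt=4, r=3 — ok
T1 LOAD — after: cnt=4, r=4 — load
T1 CAS — after: cnt=5, r=4 — ok
T0 CAS — after: cnt=5, r=3 — retry
T0 LOAD — after: cnt=5, r=5 — load
T0 CAS — after: cnt=6, r=5 — ok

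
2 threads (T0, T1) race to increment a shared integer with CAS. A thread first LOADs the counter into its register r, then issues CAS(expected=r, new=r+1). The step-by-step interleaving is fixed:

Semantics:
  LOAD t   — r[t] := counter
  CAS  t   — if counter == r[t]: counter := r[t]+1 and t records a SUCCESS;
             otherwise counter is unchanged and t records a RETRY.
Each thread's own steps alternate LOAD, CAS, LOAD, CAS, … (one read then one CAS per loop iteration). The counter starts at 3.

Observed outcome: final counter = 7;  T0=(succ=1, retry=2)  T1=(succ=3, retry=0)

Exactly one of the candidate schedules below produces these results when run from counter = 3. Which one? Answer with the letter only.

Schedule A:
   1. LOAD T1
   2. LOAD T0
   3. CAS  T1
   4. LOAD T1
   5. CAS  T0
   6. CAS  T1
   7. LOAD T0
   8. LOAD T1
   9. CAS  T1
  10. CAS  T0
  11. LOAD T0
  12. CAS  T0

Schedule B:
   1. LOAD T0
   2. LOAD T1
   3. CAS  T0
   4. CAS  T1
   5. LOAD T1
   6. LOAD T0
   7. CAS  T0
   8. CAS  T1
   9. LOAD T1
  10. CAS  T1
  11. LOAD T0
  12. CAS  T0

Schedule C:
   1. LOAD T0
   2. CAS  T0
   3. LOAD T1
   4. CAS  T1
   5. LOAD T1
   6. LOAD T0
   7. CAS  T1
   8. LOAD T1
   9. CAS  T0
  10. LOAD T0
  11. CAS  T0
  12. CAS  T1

Run A:
step 1: T1 LOAD ⇒ load; ctr=3 reg=3
step 2: T0 LOAD ⇒ load; ctr=3 reg=3
step 3: T1 CAS ⇒ ok; ctr=4 reg=3
step 4: T1 LOAD ⇒ load; ctr=4 reg=4
step 5: T0 CAS ⇒ retry; ctr=4 reg=3
step 6: T1 CAS ⇒ ok; ctr=5 reg=4
step 7: T0 LOAD ⇒ load; ctr=5 reg=5
step 8: T1 LOAD ⇒ load; ctr=5 reg=5
step 9: T1 CAS ⇒ ok; ctr=6 reg=5
step 10: T0 CAS ⇒ retry; ctr=6 reg=5
step 11: T0 LOAD ⇒ load; ctr=6 reg=6
step 12: T0 CAS ⇒ ok; ctr=7 reg=6

A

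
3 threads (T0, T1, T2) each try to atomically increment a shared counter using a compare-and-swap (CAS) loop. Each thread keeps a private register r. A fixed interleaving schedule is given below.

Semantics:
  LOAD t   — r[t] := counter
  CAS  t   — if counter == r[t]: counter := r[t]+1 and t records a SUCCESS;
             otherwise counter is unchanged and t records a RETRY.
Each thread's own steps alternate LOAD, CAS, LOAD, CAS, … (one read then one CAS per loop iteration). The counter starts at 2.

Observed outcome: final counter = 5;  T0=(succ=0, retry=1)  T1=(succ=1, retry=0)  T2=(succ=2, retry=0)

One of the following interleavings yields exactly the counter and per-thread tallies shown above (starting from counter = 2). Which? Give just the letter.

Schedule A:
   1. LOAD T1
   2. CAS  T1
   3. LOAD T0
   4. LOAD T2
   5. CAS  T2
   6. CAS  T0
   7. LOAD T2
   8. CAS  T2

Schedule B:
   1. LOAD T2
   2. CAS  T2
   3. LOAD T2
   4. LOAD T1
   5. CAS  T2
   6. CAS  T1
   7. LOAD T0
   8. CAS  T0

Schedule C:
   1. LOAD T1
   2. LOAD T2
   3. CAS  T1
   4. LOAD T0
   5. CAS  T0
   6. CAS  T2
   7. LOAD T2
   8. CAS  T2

Simulating candidate A:
#1 T1 reads 2
#2 T1 CAS(2→3) writes; counter now 3
#3 T0 reads 3
#4 T2 reads 3
#5 T2 CAS(3→4) writes; counter now 4
#6 T0 CAS(3→4) fails; counter now 4
#7 T2 reads 4
#8 T2 CAS(4→5) writes; counter now 5

A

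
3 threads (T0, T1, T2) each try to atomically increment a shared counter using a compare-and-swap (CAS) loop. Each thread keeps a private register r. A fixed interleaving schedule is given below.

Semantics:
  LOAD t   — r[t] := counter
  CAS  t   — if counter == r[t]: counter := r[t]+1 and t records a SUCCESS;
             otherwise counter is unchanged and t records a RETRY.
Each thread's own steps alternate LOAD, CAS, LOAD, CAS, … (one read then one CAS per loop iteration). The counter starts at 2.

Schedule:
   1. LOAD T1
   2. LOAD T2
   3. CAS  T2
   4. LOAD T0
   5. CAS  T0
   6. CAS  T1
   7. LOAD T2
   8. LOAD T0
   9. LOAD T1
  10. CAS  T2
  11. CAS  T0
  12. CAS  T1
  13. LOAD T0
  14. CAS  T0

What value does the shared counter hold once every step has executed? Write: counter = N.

step 1: T1 LOAD ⇒ load; ctr=2 reg=2
step 2: T2 LOAD ⇒ load; ctr=2 reg=2
step 3: T2 CAS ⇒ ok; ctr=3 reg=2
step 4: T0 LOAD ⇒ load; ctr=3 reg=3
step 5: T0 CAS ⇒ ok; ctr=4 reg=3
step 6: T1 CAS ⇒ retry; ctr=4 reg=2
step 7: T2 LOAD ⇒ load; ctr=4 reg=4
step 8: T0 LOAD ⇒ load; ctr=4 reg=4
step 9: T1 LOAD ⇒ load; ctr=4 reg=4
step 10: T2 CAS ⇒ ok; ctr=5 reg=4
step 11: T0 CAS ⇒ retry; ctr=5 reg=4
step 12: T1 CAS ⇒ retry; ctr=5 reg=4
step 13: T0 LOAD ⇒ load; ctr=5 reg=5
step 14: T0 CAS ⇒ ok; ctr=6 reg=5

counter = 6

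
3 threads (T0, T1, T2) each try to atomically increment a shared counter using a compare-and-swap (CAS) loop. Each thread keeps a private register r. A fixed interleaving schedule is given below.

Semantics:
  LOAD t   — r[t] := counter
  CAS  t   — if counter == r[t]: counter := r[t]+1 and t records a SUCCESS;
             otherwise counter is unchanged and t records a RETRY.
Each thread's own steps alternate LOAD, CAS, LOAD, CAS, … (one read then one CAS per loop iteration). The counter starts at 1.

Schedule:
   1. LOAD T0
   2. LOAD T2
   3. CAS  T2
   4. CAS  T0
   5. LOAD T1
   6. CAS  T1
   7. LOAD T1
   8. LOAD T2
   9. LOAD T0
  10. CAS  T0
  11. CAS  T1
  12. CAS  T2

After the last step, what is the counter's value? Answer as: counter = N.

#1 T0 reads 1
#2 T2 reads 1
#3 T2 CAS(1→2) writes; counter now 2
#4 T0 CAS(1→2) fails; counter now 2
#5 T1 reads 2
#6 T1 CAS(2→3) writes; counter now 3
#7 T1 reads 3
#8 T2 reads 3
#9 T0 reads 3
#10 T0 CAS(3→4) writes; counter now 4
#11 T1 CAS(3→4) fails; counter now 4
#12 T2 CAS(3→4) fails; counter now 4

counter = 4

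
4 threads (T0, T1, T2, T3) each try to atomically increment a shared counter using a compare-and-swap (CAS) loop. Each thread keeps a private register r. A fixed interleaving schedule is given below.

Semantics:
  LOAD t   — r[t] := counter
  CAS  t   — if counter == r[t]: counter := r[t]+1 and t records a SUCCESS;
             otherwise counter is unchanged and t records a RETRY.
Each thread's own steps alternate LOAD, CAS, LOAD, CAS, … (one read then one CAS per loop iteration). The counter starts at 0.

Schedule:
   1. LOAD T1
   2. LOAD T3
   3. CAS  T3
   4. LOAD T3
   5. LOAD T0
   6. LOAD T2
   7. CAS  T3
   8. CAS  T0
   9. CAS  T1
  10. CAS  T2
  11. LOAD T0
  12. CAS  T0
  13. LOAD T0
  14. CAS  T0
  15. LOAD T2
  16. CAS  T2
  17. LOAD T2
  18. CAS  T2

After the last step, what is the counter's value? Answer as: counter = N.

T1 LOAD — after: cnt=0, r=0 — load
T3 LOAD — after: cnt=0, r=0 — load
T3 CAS — after: cnt=1, r=0 — ok
T3 LOAD — after: cnt=1, r=1 — load
T0 LOAD — after: cnt=1, r=1 — load
T2 LOAD — after: cnt=1, r=1 — load
T3 CAS — after: cnt=2, r=1 — ok
T0 CAS — after: cnt=2, r=1 — retry
T1 CAS — after: cnt=2, r=0 — retry
T2 CAS — after: cnt=2, r=1 — retry
T0 LOAD — after: cnt=2, r=2 — load
T0 CAS — after: cnt=3, r=2 — ok
T0 LOAD — after: cnt=3, r=3 — load
T0 CAS — after: cnt=4, r=3 — ok
T2 LOAD — after: cnt=4, r=4 — load
T2 CAS — after: cnt=5, r=4 — ok
T2 LOAD — after: cnt=5, r=5 — load
T2 CAS — after: cnt=6, r=5 — ok

counter = 6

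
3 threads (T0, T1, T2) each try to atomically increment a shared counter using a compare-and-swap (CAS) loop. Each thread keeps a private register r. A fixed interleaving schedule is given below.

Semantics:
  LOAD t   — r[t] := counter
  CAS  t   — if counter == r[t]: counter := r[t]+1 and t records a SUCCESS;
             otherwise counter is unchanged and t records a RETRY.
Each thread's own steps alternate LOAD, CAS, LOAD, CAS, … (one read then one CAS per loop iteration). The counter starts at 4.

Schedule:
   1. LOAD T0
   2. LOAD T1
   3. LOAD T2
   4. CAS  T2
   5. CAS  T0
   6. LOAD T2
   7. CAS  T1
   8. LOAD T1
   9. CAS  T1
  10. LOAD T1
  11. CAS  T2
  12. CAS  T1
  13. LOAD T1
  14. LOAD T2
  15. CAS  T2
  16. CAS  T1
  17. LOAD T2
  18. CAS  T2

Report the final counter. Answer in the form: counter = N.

counter = 9

[1] T0.load  rd  (counter 4, T0.r 4)
[2] T1.load  rd  (counter 4, T1.r 4)
[3] T2.load  rd  (counter 4, T2.r 4)
[4] T2.cas  hit  (counter 5, T2.r 4)
[5] T0.cas  miss  (counter 5, T0.r 4)
[6] T2.load  rd  (counter 5, T2.r 5)
[7] T1.cas  miss  (counter 5, T1.r 4)
[8] T1.load  rd  (counter 5, T1.r 5)
[9] T1.cas  hit  (counter 6, T1.r 5)
[10] T1.load  rd  (counter 6, T1.r 6)
[11] T2.cas  miss  (counter 6, T2.r 5)
[12] T1.cas  hit  (counter 7, T1.r 6)
[13] T1.load  rd  (counter 7, T1.r 7)
[14] T2.load  rd  (counter 7, T2.r 7)
[15] T2.cas  hit  (counter 8, T2.r 7)
[16] T1.cas  miss  (counter 8, T1.r 7)
[17] T2.load  rd  (counter 8, T2.r 8)
[18] T2.cas  hit  (counter 9, T2.r 8)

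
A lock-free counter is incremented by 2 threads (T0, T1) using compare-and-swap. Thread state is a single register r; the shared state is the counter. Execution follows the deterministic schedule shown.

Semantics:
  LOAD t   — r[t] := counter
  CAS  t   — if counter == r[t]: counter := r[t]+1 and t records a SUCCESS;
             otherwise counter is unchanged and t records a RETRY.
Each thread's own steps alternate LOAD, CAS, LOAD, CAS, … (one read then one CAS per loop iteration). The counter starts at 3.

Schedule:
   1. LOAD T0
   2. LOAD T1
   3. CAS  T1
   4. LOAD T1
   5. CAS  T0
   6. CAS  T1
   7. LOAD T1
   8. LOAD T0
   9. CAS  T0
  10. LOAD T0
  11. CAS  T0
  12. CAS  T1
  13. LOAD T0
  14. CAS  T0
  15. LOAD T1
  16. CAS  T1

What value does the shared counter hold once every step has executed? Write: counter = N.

[1] T0.load  rd  (counter 3, T0.r 3)
[2] T1.load  rd  (counter 3, T1.r 3)
[3] T1.cas  hit  (counter 4, T1.r 3)
[4] T1.load  rd  (counter 4, T1.r 4)
[5] T0.cas  miss  (counter 4, T0.r 3)
[6] T1.cas  hit  (counter 5, T1.r 4)
[7] T1.load  rd  (counter 5, T1.r 5)
[8] T0.load  rd  (counter 5, T0.r 5)
[9] T0.cas  hit  (counter 6, T0.r 5)
[10] T0.load  rd  (counter 6, T0.r 6)
[11] T0.cas  hit  (counter 7, T0.r 6)
[12] T1.cas  miss  (counter 7, T1.r 5)
[13] T0.load  rd  (counter 7, T0.r 7)
[14] T0.cas  hit  (counter 8, T0.r 7)
[15] T1.load  rd  (counter 8, T1.r 8)
[16] T1.cas  hit  (counter 9, T1.r 8)

counter = 9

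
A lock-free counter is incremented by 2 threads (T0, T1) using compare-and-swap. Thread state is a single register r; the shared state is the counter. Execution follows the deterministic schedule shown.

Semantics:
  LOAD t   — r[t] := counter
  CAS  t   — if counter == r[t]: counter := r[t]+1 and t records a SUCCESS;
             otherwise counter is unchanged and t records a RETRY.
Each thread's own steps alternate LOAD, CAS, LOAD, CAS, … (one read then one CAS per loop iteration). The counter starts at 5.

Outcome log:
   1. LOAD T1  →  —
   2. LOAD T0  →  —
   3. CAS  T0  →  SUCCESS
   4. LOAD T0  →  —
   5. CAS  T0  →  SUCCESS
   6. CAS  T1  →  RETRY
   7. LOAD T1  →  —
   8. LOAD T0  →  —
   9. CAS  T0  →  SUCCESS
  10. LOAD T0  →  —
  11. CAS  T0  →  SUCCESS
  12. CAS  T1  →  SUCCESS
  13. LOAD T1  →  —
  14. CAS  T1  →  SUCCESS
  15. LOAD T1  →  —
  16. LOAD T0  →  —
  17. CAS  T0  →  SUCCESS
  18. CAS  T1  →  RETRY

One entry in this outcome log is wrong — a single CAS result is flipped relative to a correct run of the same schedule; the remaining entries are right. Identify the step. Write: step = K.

Correct run:
T1 LOAD — after: cnt=5, r=5 — load
T0 LOAD — after: cnt=5, r=5 — load
T0 CAS — after: cnt=6, r=5 — ok
T0 LOAD — after: cnt=6, r=6 — load
T0 CAS — after: cnt=7, r=6 — ok
T1 CAS — after: cnt=7, r=5 — retry
T1 LOAD — after: cnt=7, r=7 — load
T0 LOAD — after: cnt=7, r=7 — load
T0 CAS — after: cnt=8, r=7 — ok
T0 LOAD — after: cnt=8, r=8 — load
T0 CAS — after: cnt=9, r=8 — ok
T1 CAS — after: cnt=9, r=7 — retry
T1 LOAD — after: cnt=9, r=9 — load
T1 CAS — after: cnt=10, r=9 — ok
T1 LOAD — after: cnt=10, r=10 — load
T0 LOAD — after: cnt=10, r=10 — load
T0 CAS — after: cnt=11, r=10 — ok
T1 CAS — after: cnt=11, r=10 — retry
Log disagrees first at step 12.

step = 12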